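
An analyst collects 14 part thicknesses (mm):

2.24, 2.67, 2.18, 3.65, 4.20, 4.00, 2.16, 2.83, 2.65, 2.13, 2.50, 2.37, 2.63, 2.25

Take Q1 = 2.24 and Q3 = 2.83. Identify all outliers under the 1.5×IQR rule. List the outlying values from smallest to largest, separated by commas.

4.00, 4.20

IQR = Q3 − Q1 = 2.83 − 2.24 = 0.59.
Lower fence = Q1 − 1.5·IQR = 2.24 − 0.885 = 1.355.
Upper fence = Q3 + 1.5·IQR = 2.83 + 0.885 = 3.715.
4.00 > 3.715 → outlier.
4.20 > 3.715 → outlier.
All remaining values lie within [1.355, 3.715].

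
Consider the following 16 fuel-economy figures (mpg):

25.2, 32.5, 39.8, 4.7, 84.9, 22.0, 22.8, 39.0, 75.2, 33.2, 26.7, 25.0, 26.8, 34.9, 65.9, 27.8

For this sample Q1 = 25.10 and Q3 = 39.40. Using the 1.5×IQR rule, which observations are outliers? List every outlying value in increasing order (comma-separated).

IQR = Q3 − Q1 = 39.40 − 25.10 = 14.30.
Lower fence = Q1 − 1.5·IQR = 25.10 − 21.45 = 3.65.
Upper fence = Q3 + 1.5·IQR = 39.40 + 21.45 = 60.85.
65.9 > 60.85 → outlier.
75.2 > 60.85 → outlier.
84.9 > 60.85 → outlier.
All remaining values lie within [3.65, 60.85].

65.9, 75.2, 84.9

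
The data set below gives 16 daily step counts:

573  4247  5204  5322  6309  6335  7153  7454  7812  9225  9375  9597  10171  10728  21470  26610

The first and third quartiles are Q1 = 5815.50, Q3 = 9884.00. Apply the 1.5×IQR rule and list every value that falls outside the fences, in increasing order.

21470, 26610

IQR = Q3 − Q1 = 9884.00 − 5815.50 = 4068.50.
Lower fence = Q1 − 1.5·IQR = 5815.50 − 6102.75 = -287.25.
Upper fence = Q3 + 1.5·IQR = 9884.00 + 6102.75 = 15986.75.
21470 > 15986.75 → outlier.
26610 > 15986.75 → outlier.
All remaining values lie within [-287.25, 15986.75].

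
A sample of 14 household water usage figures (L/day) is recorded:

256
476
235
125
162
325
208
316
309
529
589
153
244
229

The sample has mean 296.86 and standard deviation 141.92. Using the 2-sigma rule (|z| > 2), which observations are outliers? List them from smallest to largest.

Cutoffs at x̄ ± 2s: 296.86 ± 2·141.92 = [13.02, 580.70].
589: z = 2.06, |z| > 2 → outlier.
Every other value lies within [13.02, 580.70].

589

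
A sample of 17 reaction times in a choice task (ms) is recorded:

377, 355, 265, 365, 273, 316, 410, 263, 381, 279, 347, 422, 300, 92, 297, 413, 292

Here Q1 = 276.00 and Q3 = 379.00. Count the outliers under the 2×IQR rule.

IQR = 103.00; fences at 276.00 − 206.00 = 70.00 and 379.00 + 206.00 = 585.00.
Every value lies within the cutoffs.

0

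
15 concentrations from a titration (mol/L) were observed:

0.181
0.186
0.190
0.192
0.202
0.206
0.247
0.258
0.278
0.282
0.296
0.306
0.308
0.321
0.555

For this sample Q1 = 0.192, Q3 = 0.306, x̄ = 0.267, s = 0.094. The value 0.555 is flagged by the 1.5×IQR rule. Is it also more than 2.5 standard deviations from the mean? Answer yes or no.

yes

z = (0.555 − 0.267) / 0.094 = 3.06.
|z| = 3.06 > 2.5.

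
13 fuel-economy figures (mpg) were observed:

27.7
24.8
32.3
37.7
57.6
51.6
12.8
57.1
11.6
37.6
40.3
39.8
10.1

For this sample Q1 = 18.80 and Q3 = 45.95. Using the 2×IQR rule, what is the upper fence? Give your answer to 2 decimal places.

100.25

IQR = Q3 − Q1 = 45.95 − 18.80 = 27.15.
Lower fence = Q1 − 2·IQR = 18.80 − 54.30 = -35.50.
Upper fence = Q3 + 2·IQR = 45.95 + 54.30 = 100.25.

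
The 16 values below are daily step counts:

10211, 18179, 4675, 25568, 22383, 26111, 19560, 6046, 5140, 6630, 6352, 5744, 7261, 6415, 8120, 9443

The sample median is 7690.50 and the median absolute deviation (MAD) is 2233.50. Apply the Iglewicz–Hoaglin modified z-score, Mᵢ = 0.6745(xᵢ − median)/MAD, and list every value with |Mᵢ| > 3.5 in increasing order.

19560, 22383, 25568, 26111

|Mᵢ| > 3.5 ⇔ |xᵢ − 7690.50| > 3.5·2233.50/0.6745 = 11589.70.
So outliers lie outside [-3899.20, 19280.20].
19560: M = 3.58 → outlier.
22383: M = 4.44 → outlier.
25568: M = 5.40 → outlier.
26111: M = 5.56 → outlier.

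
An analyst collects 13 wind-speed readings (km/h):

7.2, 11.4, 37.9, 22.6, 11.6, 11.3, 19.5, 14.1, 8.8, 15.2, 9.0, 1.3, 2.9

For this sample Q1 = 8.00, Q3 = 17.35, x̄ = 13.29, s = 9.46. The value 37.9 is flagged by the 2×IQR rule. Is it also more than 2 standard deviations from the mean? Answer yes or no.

yes

z = (37.9 − 13.29) / 9.46 = 2.60.
|z| = 2.60 > 2.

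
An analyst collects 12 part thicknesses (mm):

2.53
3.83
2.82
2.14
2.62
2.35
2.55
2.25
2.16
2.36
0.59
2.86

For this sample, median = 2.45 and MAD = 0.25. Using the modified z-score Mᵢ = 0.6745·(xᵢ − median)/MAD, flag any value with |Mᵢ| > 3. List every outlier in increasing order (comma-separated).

0.59, 3.83

|Mᵢ| > 3 ⇔ |xᵢ − 2.45| > 3·0.25/0.6745 = 1.11.
So outliers lie outside [1.34, 3.56].
0.59: M = -5.02 → outlier.
3.83: M = 3.72 → outlier.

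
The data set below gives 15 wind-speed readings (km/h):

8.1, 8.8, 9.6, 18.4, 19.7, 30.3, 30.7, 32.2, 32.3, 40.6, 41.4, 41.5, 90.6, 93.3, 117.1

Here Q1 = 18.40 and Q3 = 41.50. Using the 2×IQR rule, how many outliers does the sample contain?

IQR = 23.10; fences at 18.40 − 46.20 = -27.80 and 41.50 + 46.20 = 87.70.
Outside the cutoffs: 90.6, 93.3, 117.1.

3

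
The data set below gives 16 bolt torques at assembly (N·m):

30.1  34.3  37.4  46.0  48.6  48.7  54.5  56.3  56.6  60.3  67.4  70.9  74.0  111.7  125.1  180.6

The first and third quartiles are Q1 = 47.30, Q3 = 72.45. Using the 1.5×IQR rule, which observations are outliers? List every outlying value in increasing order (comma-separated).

111.7, 125.1, 180.6

IQR = Q3 − Q1 = 72.45 − 47.30 = 25.15.
Lower fence = Q1 − 1.5·IQR = 47.30 − 37.725 = 9.575.
Upper fence = Q3 + 1.5·IQR = 72.45 + 37.725 = 110.175.
111.7 > 110.175 → outlier.
125.1 > 110.175 → outlier.
180.6 > 110.175 → outlier.
All remaining values lie within [9.575, 110.175].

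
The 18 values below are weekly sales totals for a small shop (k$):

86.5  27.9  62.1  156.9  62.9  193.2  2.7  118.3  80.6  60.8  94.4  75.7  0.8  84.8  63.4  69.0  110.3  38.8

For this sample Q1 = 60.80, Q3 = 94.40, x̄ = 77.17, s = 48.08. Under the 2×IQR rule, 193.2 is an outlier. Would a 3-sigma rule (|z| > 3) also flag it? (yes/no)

no

z = (193.2 − 77.17) / 48.08 = 2.41.
|z| = 2.41 ≤ 3.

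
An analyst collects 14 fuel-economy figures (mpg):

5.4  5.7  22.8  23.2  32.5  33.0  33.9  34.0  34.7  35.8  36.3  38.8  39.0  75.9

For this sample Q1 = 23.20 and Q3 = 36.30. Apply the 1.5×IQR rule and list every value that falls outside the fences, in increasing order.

IQR = Q3 − Q1 = 36.30 − 23.20 = 13.10.
Lower fence = Q1 − 1.5·IQR = 23.20 − 19.65 = 3.55.
Upper fence = Q3 + 1.5·IQR = 36.30 + 19.65 = 55.95.
75.9 > 55.95 → outlier.
All remaining values lie within [3.55, 55.95].

75.9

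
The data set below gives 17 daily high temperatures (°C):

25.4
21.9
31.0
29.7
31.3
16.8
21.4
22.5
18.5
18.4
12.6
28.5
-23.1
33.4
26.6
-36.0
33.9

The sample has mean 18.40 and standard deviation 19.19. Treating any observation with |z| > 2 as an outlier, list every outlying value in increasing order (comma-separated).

Cutoffs at x̄ ± 2s: 18.40 ± 2·19.19 = [-19.98, 56.78].
-36.0: z = -2.83, |z| > 2 → outlier.
-23.1: z = -2.16, |z| > 2 → outlier.
Every other value lies within [-19.98, 56.78].

-36.0, -23.1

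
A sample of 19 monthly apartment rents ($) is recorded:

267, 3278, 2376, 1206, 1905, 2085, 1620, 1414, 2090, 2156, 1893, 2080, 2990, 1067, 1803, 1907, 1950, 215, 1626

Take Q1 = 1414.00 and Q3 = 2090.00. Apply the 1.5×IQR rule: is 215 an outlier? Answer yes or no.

yes

IQR = Q3 − Q1 = 2090.00 − 1414.00 = 676.00.
Lower fence = Q1 − 1.5·IQR = 1414.00 − 1014.00 = 400.00.
Upper fence = Q3 + 1.5·IQR = 2090.00 + 1014.00 = 3104.00.
215 lies below the lower fence.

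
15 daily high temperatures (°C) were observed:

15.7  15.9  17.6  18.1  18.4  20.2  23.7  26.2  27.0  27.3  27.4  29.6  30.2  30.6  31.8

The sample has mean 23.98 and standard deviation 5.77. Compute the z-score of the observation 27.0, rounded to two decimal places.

0.52

z = (27.0 − 23.98) / 5.77 = 0.52.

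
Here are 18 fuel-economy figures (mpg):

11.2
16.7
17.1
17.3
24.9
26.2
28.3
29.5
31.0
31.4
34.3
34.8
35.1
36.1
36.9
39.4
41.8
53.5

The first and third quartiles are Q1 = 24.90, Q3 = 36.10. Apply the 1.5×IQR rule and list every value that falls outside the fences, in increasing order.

53.5

IQR = Q3 − Q1 = 36.10 − 24.90 = 11.20.
Lower fence = Q1 − 1.5·IQR = 24.90 − 16.80 = 8.10.
Upper fence = Q3 + 1.5·IQR = 36.10 + 16.80 = 52.90.
53.5 > 52.90 → outlier.
All remaining values lie within [8.10, 52.90].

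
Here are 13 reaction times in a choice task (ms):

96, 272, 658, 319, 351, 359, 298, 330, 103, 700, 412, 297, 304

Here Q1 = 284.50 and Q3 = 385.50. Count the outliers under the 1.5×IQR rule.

4

IQR = 101.00; fences at 284.50 − 151.50 = 133.00 and 385.50 + 151.50 = 537.00.
Outside the cutoffs: 96, 103, 658, 700.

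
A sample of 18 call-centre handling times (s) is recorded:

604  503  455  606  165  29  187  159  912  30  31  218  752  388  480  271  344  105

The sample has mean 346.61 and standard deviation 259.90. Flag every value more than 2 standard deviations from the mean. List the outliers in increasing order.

Cutoffs at x̄ ± 2s: 346.61 ± 2·259.90 = [-173.19, 866.41].
912: z = 2.18, |z| > 2 → outlier.
Every other value lies within [-173.19, 866.41].

912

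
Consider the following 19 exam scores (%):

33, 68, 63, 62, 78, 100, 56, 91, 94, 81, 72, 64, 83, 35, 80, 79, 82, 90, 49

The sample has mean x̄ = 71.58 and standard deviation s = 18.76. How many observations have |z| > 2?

Cutoffs: x̄ ± 2s = [34.06, 109.10].
Outside the cutoffs: 33.

1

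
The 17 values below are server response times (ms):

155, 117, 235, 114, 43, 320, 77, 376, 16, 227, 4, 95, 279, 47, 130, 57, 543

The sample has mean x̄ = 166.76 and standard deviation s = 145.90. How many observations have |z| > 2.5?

1

Cutoffs: x̄ ± 2.5s = [-197.99, 531.51].
Outside the cutoffs: 543.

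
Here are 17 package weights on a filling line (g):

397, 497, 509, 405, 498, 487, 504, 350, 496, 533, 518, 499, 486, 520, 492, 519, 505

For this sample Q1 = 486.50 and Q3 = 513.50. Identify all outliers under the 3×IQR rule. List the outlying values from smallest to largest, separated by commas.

IQR = Q3 − Q1 = 513.50 − 486.50 = 27.00.
Lower fence = Q1 − 3·IQR = 486.50 − 81.00 = 405.50.
Upper fence = Q3 + 3·IQR = 513.50 + 81.00 = 594.50.
350 < 405.50 → outlier.
397 < 405.50 → outlier.
405 < 405.50 → outlier.
All remaining values lie within [405.50, 594.50].

350, 397, 405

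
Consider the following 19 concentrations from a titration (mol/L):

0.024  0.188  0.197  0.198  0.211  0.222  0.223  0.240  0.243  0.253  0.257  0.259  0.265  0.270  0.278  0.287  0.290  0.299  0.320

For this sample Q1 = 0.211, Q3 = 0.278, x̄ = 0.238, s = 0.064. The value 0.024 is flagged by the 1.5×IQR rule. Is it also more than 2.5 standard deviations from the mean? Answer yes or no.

z = (0.024 − 0.238) / 0.064 = -3.34.
|z| = 3.34 > 2.5.

yes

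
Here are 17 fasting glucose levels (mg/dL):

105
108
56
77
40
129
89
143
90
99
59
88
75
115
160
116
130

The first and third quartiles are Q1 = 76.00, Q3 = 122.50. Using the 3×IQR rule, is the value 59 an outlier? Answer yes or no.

no

IQR = Q3 − Q1 = 122.50 − 76.00 = 46.50.
Lower fence = Q1 − 3·IQR = 76.00 − 139.50 = -63.50.
Upper fence = Q3 + 3·IQR = 122.50 + 139.50 = 262.00.
59 lies within [-63.50, 262.00].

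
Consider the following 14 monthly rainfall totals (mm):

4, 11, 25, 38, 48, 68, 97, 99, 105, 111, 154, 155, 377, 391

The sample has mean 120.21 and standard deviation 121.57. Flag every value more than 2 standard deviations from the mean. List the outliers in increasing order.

377, 391

Cutoffs at x̄ ± 2s: 120.21 ± 2·121.57 = [-122.93, 363.35].
377: z = 2.11, |z| > 2 → outlier.
391: z = 2.23, |z| > 2 → outlier.
Every other value lies within [-122.93, 363.35].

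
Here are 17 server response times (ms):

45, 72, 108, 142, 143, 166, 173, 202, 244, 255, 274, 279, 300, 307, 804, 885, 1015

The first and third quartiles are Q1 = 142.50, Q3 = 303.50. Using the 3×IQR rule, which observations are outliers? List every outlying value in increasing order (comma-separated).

IQR = Q3 − Q1 = 303.50 − 142.50 = 161.00.
Lower fence = Q1 − 3·IQR = 142.50 − 483.00 = -340.50.
Upper fence = Q3 + 3·IQR = 303.50 + 483.00 = 786.50.
804 > 786.50 → outlier.
885 > 786.50 → outlier.
1015 > 786.50 → outlier.
All remaining values lie within [-340.50, 786.50].

804, 885, 1015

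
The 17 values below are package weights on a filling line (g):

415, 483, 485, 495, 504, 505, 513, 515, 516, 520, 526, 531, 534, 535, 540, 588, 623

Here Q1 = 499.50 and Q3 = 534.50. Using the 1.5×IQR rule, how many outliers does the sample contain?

3

IQR = 35.00; fences at 499.50 − 52.50 = 447.00 and 534.50 + 52.50 = 587.00.
Outside the cutoffs: 415, 588, 623.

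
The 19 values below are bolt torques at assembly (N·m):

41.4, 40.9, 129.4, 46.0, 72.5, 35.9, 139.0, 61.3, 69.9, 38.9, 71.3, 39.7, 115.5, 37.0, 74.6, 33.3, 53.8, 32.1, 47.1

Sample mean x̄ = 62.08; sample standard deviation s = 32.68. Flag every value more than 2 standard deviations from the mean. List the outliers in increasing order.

129.4, 139.0

Cutoffs at x̄ ± 2s: 62.08 ± 2·32.68 = [-3.28, 127.44].
129.4: z = 2.06, |z| > 2 → outlier.
139.0: z = 2.35, |z| > 2 → outlier.
Every other value lies within [-3.28, 127.44].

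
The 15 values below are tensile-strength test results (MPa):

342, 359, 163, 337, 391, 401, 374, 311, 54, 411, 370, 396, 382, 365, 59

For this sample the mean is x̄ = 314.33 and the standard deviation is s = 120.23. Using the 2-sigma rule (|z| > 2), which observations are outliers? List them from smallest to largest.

Cutoffs at x̄ ± 2s: 314.33 ± 2·120.23 = [73.87, 554.79].
54: z = -2.17, |z| > 2 → outlier.
59: z = -2.12, |z| > 2 → outlier.
Every other value lies within [73.87, 554.79].

54, 59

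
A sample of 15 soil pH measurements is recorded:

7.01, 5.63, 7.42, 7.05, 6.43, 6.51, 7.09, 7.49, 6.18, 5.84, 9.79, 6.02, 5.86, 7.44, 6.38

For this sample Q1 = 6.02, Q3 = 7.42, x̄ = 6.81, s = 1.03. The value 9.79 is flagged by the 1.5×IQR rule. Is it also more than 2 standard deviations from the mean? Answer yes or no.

z = (9.79 − 6.81) / 1.03 = 2.89.
|z| = 2.89 > 2.

yes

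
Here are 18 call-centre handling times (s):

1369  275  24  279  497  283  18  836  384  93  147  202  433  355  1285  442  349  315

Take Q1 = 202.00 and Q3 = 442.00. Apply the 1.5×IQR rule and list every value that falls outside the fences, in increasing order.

836, 1285, 1369

IQR = Q3 − Q1 = 442.00 − 202.00 = 240.00.
Lower fence = Q1 − 1.5·IQR = 202.00 − 360.00 = -158.00.
Upper fence = Q3 + 1.5·IQR = 442.00 + 360.00 = 802.00.
836 > 802.00 → outlier.
1285 > 802.00 → outlier.
1369 > 802.00 → outlier.
All remaining values lie within [-158.00, 802.00].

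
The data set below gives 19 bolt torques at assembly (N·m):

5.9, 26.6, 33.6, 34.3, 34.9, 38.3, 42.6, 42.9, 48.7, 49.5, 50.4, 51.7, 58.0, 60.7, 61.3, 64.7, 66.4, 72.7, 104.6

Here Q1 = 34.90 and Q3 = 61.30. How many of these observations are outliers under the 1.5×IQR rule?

IQR = 26.40; fences at 34.90 − 39.60 = -4.70 and 61.30 + 39.60 = 100.90.
Outside the cutoffs: 104.6.

1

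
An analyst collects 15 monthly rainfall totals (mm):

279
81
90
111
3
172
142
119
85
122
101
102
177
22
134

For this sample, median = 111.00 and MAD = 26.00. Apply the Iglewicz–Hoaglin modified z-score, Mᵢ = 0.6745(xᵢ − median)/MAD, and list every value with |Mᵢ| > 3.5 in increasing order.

279

|Mᵢ| > 3.5 ⇔ |xᵢ − 111.00| > 3.5·26.00/0.6745 = 134.91.
So outliers lie outside [-23.91, 245.91].
279: M = 4.36 → outlier.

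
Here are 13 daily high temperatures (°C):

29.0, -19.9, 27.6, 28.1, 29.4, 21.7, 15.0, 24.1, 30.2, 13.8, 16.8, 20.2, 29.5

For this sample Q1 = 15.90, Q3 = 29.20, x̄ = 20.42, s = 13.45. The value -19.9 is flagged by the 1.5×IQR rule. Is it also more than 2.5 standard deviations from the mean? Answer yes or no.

yes

z = (-19.9 − 20.42) / 13.45 = -3.00.
|z| = 3.00 > 2.5.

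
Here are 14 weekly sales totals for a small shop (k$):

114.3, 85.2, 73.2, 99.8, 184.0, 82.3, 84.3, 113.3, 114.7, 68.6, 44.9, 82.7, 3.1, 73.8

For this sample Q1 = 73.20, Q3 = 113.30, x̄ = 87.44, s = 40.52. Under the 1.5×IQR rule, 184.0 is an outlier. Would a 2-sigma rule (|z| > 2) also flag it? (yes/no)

yes

z = (184.0 − 87.44) / 40.52 = 2.38.
|z| = 2.38 > 2.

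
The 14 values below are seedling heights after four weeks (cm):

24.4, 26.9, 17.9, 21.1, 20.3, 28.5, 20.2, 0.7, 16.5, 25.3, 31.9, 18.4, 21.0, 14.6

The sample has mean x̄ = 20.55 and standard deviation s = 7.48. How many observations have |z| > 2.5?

Cutoffs: x̄ ± 2.5s = [1.85, 39.25].
Outside the cutoffs: 0.7.

1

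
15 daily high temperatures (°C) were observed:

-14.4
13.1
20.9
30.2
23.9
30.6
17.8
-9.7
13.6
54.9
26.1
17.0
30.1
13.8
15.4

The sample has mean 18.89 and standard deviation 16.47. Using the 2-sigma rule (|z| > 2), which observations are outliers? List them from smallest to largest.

Cutoffs at x̄ ± 2s: 18.89 ± 2·16.47 = [-14.05, 51.83].
-14.4: z = -2.02, |z| > 2 → outlier.
54.9: z = 2.19, |z| > 2 → outlier.
Every other value lies within [-14.05, 51.83].

-14.4, 54.9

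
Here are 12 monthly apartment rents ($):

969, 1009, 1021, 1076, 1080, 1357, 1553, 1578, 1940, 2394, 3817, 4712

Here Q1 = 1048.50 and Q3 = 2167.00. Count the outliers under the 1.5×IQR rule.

IQR = 1118.50; fences at 1048.50 − 1677.75 = -629.25 and 2167.00 + 1677.75 = 3844.75.
Outside the cutoffs: 4712.

1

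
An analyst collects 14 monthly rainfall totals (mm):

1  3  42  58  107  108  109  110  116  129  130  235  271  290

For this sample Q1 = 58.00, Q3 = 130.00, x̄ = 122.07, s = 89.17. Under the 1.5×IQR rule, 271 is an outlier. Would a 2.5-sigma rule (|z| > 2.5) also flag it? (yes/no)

z = (271 − 122.07) / 89.17 = 1.67.
|z| = 1.67 ≤ 2.5.

no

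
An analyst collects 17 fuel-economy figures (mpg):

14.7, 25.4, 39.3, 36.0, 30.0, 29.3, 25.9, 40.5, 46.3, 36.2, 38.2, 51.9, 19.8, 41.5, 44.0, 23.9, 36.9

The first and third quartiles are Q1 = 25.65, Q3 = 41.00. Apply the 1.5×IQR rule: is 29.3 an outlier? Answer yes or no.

IQR = Q3 − Q1 = 41.00 − 25.65 = 15.35.
Lower fence = Q1 − 1.5·IQR = 25.65 − 23.025 = 2.625.
Upper fence = Q3 + 1.5·IQR = 41.00 + 23.025 = 64.025.
29.3 lies within [2.625, 64.025].

no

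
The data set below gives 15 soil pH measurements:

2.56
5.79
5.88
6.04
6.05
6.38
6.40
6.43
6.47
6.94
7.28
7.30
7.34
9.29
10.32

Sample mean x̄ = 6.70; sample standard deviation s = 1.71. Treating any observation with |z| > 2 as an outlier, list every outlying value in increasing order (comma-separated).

2.56, 10.32

Cutoffs at x̄ ± 2s: 6.70 ± 2·1.71 = [3.28, 10.12].
2.56: z = -2.42, |z| > 2 → outlier.
10.32: z = 2.12, |z| > 2 → outlier.
Every other value lies within [3.28, 10.12].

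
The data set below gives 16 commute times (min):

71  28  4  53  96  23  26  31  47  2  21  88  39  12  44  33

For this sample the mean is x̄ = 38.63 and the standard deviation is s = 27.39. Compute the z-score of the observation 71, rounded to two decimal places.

z = (71 − 38.63) / 27.39 = 1.18.

1.18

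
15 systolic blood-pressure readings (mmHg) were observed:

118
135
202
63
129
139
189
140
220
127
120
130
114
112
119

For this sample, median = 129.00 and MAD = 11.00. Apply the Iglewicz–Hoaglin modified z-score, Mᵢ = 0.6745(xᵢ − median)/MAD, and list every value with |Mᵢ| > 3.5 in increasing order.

63, 189, 202, 220

|Mᵢ| > 3.5 ⇔ |xᵢ − 129.00| > 3.5·11.00/0.6745 = 57.08.
So outliers lie outside [71.92, 186.08].
63: M = -4.05 → outlier.
189: M = 3.68 → outlier.
202: M = 4.48 → outlier.
220: M = 5.58 → outlier.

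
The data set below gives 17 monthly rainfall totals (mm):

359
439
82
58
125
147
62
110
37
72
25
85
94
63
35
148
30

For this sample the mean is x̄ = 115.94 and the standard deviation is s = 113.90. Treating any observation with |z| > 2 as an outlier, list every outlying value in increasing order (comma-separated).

359, 439

Cutoffs at x̄ ± 2s: 115.94 ± 2·113.90 = [-111.86, 343.74].
359: z = 2.13, |z| > 2 → outlier.
439: z = 2.84, |z| > 2 → outlier.
Every other value lies within [-111.86, 343.74].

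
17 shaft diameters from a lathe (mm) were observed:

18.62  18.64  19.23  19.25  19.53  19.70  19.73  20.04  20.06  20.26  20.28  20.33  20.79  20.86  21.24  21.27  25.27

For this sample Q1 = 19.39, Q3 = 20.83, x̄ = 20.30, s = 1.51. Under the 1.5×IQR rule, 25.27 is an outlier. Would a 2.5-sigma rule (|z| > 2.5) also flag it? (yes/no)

z = (25.27 − 20.30) / 1.51 = 3.29.
|z| = 3.29 > 2.5.

yes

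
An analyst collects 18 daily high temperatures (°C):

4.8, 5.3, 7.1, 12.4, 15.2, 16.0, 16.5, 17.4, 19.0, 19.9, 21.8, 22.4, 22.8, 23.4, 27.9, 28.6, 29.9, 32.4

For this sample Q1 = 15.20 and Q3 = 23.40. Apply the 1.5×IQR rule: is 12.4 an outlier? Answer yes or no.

IQR = Q3 − Q1 = 23.40 − 15.20 = 8.20.
Lower fence = Q1 − 1.5·IQR = 15.20 − 12.30 = 2.90.
Upper fence = Q3 + 1.5·IQR = 23.40 + 12.30 = 35.70.
12.4 lies within [2.90, 35.70].

no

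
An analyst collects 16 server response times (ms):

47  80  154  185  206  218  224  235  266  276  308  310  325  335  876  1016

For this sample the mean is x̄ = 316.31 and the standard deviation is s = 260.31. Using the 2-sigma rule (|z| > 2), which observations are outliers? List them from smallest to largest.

Cutoffs at x̄ ± 2s: 316.31 ± 2·260.31 = [-204.31, 836.93].
876: z = 2.15, |z| > 2 → outlier.
1016: z = 2.69, |z| > 2 → outlier.
Every other value lies within [-204.31, 836.93].

876, 1016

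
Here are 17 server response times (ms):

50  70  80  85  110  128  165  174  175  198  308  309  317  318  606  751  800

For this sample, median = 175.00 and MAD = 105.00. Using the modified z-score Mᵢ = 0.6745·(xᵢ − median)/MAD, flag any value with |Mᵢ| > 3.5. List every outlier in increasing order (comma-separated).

|Mᵢ| > 3.5 ⇔ |xᵢ − 175.00| > 3.5·105.00/0.6745 = 544.85.
So outliers lie outside [-369.85, 719.85].
751: M = 3.70 → outlier.
800: M = 4.01 → outlier.

751, 800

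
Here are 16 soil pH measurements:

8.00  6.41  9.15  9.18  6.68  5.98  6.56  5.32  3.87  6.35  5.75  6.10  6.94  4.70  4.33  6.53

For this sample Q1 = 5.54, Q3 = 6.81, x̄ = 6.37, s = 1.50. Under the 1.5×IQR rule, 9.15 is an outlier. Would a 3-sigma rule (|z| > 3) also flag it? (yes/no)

z = (9.15 − 6.37) / 1.50 = 1.85.
|z| = 1.85 ≤ 3.

no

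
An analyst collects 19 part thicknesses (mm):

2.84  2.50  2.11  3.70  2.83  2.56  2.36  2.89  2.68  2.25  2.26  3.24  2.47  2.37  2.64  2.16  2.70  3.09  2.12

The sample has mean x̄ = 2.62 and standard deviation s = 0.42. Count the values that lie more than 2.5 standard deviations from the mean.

1

Cutoffs: x̄ ± 2.5s = [1.57, 3.67].
Outside the cutoffs: 3.70.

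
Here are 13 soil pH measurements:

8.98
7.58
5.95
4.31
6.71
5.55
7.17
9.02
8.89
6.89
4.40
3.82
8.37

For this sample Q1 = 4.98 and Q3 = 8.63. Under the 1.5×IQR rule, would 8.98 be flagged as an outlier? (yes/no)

IQR = Q3 − Q1 = 8.63 − 4.98 = 3.65.
Lower fence = Q1 − 1.5·IQR = 4.98 − 5.475 = -0.495.
Upper fence = Q3 + 1.5·IQR = 8.63 + 5.475 = 14.105.
8.98 lies within [-0.495, 14.105].

no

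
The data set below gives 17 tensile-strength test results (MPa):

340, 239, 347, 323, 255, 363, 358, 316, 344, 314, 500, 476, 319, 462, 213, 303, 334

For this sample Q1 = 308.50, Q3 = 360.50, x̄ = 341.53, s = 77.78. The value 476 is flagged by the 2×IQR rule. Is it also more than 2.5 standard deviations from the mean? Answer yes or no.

no

z = (476 − 341.53) / 77.78 = 1.73.
|z| = 1.73 ≤ 2.5.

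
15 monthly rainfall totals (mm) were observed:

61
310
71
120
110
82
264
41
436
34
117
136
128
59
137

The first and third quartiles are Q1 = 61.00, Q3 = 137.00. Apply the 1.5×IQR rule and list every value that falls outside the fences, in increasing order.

IQR = Q3 − Q1 = 137.00 − 61.00 = 76.00.
Lower fence = Q1 − 1.5·IQR = 61.00 − 114.00 = -53.00.
Upper fence = Q3 + 1.5·IQR = 137.00 + 114.00 = 251.00.
264 > 251.00 → outlier.
310 > 251.00 → outlier.
436 > 251.00 → outlier.
All remaining values lie within [-53.00, 251.00].

264, 310, 436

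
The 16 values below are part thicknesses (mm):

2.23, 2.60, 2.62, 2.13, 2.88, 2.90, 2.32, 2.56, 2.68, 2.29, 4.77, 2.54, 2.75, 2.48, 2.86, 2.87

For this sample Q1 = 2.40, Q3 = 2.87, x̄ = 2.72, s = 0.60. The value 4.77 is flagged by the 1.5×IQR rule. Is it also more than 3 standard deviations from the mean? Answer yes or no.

yes

z = (4.77 − 2.72) / 0.60 = 3.42.
|z| = 3.42 > 3.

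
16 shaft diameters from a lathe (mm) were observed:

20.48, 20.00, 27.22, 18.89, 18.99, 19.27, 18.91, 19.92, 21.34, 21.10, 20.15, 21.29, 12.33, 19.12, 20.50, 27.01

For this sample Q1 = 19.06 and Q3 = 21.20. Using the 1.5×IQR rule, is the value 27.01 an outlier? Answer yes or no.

IQR = Q3 − Q1 = 21.20 − 19.06 = 2.14.
Lower fence = Q1 − 1.5·IQR = 19.06 − 3.21 = 15.85.
Upper fence = Q3 + 1.5·IQR = 21.20 + 3.21 = 24.41.
27.01 lies above the upper fence.

yes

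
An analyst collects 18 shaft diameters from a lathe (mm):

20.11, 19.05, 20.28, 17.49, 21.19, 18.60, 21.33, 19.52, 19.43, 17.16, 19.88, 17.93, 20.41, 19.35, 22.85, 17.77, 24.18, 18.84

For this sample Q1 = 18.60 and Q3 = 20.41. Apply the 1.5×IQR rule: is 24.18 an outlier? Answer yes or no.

yes

IQR = Q3 − Q1 = 20.41 − 18.60 = 1.81.
Lower fence = Q1 − 1.5·IQR = 18.60 − 2.715 = 15.885.
Upper fence = Q3 + 1.5·IQR = 20.41 + 2.715 = 23.125.
24.18 lies above the upper fence.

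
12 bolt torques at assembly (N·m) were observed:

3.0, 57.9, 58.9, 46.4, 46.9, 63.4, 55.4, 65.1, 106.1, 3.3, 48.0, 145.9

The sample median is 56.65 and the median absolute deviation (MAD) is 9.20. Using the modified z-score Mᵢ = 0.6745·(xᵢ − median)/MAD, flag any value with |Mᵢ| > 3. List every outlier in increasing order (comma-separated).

3.0, 3.3, 106.1, 145.9

|Mᵢ| > 3 ⇔ |xᵢ − 56.65| > 3·9.20/0.6745 = 40.92.
So outliers lie outside [15.73, 97.57].
3.0: M = -3.93 → outlier.
3.3: M = -3.91 → outlier.
106.1: M = 3.63 → outlier.
145.9: M = 6.54 → outlier.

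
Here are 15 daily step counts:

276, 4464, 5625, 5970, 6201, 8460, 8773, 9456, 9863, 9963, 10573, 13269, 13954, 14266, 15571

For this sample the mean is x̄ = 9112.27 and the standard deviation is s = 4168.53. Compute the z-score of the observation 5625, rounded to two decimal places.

z = (5625 − 9112.27) / 4168.53 = -0.84.

-0.84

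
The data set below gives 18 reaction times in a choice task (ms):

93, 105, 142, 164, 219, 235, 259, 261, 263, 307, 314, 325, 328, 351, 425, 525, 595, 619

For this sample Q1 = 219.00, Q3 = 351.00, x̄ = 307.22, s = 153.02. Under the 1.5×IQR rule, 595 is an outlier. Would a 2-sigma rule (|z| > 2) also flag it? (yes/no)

no

z = (595 − 307.22) / 153.02 = 1.88.
|z| = 1.88 ≤ 2.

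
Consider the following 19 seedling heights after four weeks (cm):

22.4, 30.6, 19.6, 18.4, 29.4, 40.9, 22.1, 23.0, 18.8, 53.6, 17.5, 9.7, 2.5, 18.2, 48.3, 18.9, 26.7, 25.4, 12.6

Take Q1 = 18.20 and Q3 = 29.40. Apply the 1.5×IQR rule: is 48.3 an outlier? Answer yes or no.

yes

IQR = Q3 − Q1 = 29.40 − 18.20 = 11.20.
Lower fence = Q1 − 1.5·IQR = 18.20 − 16.80 = 1.40.
Upper fence = Q3 + 1.5·IQR = 29.40 + 16.80 = 46.20.
48.3 lies above the upper fence.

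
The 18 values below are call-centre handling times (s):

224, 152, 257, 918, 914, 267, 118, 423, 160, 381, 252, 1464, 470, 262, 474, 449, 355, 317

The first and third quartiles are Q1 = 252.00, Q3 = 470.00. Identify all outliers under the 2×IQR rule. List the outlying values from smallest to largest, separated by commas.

IQR = Q3 − Q1 = 470.00 − 252.00 = 218.00.
Lower fence = Q1 − 2·IQR = 252.00 − 436.00 = -184.00.
Upper fence = Q3 + 2·IQR = 470.00 + 436.00 = 906.00.
914 > 906.00 → outlier.
918 > 906.00 → outlier.
1464 > 906.00 → outlier.
All remaining values lie within [-184.00, 906.00].

914, 918, 1464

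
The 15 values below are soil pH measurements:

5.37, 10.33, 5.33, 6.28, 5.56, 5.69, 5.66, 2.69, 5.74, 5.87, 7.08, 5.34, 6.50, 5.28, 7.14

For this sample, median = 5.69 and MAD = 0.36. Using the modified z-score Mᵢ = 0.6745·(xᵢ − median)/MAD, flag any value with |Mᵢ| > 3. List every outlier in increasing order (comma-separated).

|Mᵢ| > 3 ⇔ |xᵢ − 5.69| > 3·0.36/0.6745 = 1.60.
So outliers lie outside [4.09, 7.29].
2.69: M = -5.62 → outlier.
10.33: M = 8.69 → outlier.

2.69, 10.33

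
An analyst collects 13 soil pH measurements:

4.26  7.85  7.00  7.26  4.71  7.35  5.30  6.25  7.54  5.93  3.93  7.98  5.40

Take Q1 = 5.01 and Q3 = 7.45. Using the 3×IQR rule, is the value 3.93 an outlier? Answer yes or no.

IQR = Q3 − Q1 = 7.45 − 5.01 = 2.44.
Lower fence = Q1 − 3·IQR = 5.01 − 7.32 = -2.31.
Upper fence = Q3 + 3·IQR = 7.45 + 7.32 = 14.77.
3.93 lies within [-2.31, 14.77].

no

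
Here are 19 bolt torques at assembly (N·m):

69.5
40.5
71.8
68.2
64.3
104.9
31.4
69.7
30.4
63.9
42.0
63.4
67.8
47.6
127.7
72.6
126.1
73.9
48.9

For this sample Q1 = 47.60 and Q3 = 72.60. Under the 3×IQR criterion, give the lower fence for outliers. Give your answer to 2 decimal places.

-27.40

IQR = Q3 − Q1 = 72.60 − 47.60 = 25.00.
Lower fence = Q1 − 3·IQR = 47.60 − 75.00 = -27.40.
Upper fence = Q3 + 3·IQR = 72.60 + 75.00 = 147.60.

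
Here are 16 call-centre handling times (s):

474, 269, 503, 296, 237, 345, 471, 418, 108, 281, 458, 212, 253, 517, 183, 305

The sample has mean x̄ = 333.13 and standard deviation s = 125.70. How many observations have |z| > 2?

0

Cutoffs: x̄ ± 2s = [81.73, 584.53].
Every value lies within the cutoffs.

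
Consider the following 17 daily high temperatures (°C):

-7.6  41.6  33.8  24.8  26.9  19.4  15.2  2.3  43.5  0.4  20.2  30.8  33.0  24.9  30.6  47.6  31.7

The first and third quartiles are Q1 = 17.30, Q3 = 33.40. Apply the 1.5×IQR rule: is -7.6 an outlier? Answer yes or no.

yes

IQR = Q3 − Q1 = 33.40 − 17.30 = 16.10.
Lower fence = Q1 − 1.5·IQR = 17.30 − 24.15 = -6.85.
Upper fence = Q3 + 1.5·IQR = 33.40 + 24.15 = 57.55.
-7.6 lies below the lower fence.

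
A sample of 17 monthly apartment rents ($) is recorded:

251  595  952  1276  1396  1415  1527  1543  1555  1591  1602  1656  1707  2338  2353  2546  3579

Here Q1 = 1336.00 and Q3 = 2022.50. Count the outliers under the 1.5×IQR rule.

IQR = 686.50; fences at 1336.00 − 1029.75 = 306.25 and 2022.50 + 1029.75 = 3052.25.
Outside the cutoffs: 251, 3579.

2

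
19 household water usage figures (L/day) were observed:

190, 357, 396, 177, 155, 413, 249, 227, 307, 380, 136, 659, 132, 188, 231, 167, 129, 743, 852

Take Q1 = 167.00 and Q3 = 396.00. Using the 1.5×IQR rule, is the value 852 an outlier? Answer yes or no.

IQR = Q3 − Q1 = 396.00 − 167.00 = 229.00.
Lower fence = Q1 − 1.5·IQR = 167.00 − 343.50 = -176.50.
Upper fence = Q3 + 1.5·IQR = 396.00 + 343.50 = 739.50.
852 lies above the upper fence.

yes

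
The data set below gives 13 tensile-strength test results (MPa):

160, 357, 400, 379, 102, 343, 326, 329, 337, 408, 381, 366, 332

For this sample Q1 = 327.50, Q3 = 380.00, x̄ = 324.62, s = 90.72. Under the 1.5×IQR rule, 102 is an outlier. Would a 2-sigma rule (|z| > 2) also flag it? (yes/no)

z = (102 − 324.62) / 90.72 = -2.45.
|z| = 2.45 > 2.

yes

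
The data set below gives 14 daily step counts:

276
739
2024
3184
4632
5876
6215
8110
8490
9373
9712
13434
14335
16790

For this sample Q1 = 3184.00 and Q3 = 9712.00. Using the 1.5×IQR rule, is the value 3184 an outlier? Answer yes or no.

no

IQR = Q3 − Q1 = 9712.00 − 3184.00 = 6528.00.
Lower fence = Q1 − 1.5·IQR = 3184.00 − 9792.00 = -6608.00.
Upper fence = Q3 + 1.5·IQR = 9712.00 + 9792.00 = 19504.00.
3184 lies within [-6608.00, 19504.00].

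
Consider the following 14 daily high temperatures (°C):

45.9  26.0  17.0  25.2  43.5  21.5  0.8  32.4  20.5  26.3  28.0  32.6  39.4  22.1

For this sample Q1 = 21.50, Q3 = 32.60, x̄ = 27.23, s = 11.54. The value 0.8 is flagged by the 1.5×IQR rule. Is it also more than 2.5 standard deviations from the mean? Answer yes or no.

no

z = (0.8 − 27.23) / 11.54 = -2.29.
|z| = 2.29 ≤ 2.5.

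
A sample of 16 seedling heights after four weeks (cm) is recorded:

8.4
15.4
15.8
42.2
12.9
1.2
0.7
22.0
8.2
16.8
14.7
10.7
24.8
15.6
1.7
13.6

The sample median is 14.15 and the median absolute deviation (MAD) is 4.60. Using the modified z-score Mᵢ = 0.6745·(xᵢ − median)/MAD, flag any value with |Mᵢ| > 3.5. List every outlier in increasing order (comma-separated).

|Mᵢ| > 3.5 ⇔ |xᵢ − 14.15| > 3.5·4.60/0.6745 = 23.87.
So outliers lie outside [-9.72, 38.02].
42.2: M = 4.11 → outlier.

42.2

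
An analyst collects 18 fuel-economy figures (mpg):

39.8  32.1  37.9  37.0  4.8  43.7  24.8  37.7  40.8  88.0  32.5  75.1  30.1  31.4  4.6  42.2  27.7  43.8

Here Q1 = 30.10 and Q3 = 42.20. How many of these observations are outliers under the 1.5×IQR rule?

4

IQR = 12.10; fences at 30.10 − 18.15 = 11.95 and 42.20 + 18.15 = 60.35.
Outside the cutoffs: 4.6, 4.8, 75.1, 88.0.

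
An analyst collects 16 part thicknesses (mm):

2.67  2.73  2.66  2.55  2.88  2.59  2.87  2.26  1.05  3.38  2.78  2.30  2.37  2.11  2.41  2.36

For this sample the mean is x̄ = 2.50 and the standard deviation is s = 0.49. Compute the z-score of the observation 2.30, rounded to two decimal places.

-0.41

z = (2.30 − 2.50) / 0.49 = -0.41.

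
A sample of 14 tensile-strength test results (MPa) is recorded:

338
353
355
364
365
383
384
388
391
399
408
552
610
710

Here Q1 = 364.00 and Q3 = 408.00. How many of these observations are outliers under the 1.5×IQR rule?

3

IQR = 44.00; fences at 364.00 − 66.00 = 298.00 and 408.00 + 66.00 = 474.00.
Outside the cutoffs: 552, 610, 710.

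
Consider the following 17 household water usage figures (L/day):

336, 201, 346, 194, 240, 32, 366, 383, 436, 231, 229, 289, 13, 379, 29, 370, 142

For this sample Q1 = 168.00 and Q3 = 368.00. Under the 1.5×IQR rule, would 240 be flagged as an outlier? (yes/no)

no

IQR = Q3 − Q1 = 368.00 − 168.00 = 200.00.
Lower fence = Q1 − 1.5·IQR = 168.00 − 300.00 = -132.00.
Upper fence = Q3 + 1.5·IQR = 368.00 + 300.00 = 668.00.
240 lies within [-132.00, 668.00].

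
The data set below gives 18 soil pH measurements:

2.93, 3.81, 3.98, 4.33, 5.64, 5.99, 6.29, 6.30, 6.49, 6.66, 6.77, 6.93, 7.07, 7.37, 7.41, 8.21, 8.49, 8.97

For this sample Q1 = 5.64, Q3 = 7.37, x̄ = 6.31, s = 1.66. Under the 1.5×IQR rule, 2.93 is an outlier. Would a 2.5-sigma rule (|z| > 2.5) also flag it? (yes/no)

no

z = (2.93 − 6.31) / 1.66 = -2.04.
|z| = 2.04 ≤ 2.5.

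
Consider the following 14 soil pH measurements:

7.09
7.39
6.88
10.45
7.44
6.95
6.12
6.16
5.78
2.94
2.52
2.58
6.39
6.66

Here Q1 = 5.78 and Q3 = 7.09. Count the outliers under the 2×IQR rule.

IQR = 1.31; fences at 5.78 − 2.62 = 3.16 and 7.09 + 2.62 = 9.71.
Outside the cutoffs: 2.52, 2.58, 2.94, 10.45.

4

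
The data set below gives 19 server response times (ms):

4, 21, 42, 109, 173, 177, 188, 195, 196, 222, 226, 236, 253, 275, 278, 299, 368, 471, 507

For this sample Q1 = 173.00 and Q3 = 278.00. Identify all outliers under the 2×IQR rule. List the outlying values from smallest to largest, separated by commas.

507

IQR = Q3 − Q1 = 278.00 − 173.00 = 105.00.
Lower fence = Q1 − 2·IQR = 173.00 − 210.00 = -37.00.
Upper fence = Q3 + 2·IQR = 278.00 + 210.00 = 488.00.
507 > 488.00 → outlier.
All remaining values lie within [-37.00, 488.00].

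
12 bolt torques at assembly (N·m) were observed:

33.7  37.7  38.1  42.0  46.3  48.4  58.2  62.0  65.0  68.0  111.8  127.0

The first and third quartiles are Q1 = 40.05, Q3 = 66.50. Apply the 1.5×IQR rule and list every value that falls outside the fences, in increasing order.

111.8, 127.0

IQR = Q3 − Q1 = 66.50 − 40.05 = 26.45.
Lower fence = Q1 − 1.5·IQR = 40.05 − 39.675 = 0.375.
Upper fence = Q3 + 1.5·IQR = 66.50 + 39.675 = 106.175.
111.8 > 106.175 → outlier.
127.0 > 106.175 → outlier.
All remaining values lie within [0.375, 106.175].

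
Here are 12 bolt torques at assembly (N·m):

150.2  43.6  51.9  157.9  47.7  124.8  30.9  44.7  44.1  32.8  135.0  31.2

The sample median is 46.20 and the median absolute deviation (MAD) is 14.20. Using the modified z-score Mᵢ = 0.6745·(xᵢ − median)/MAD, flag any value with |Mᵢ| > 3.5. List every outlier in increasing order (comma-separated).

|Mᵢ| > 3.5 ⇔ |xᵢ − 46.20| > 3.5·14.20/0.6745 = 73.68.
So outliers lie outside [-27.48, 119.88].
124.8: M = 3.73 → outlier.
135.0: M = 4.22 → outlier.
150.2: M = 4.94 → outlier.
157.9: M = 5.31 → outlier.

124.8, 135.0, 150.2, 157.9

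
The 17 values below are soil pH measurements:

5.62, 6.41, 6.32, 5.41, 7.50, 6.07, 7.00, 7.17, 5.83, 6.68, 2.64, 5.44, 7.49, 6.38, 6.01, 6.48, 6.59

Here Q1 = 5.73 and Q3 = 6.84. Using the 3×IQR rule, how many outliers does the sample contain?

0

IQR = 1.11; fences at 5.73 − 3.33 = 2.40 and 6.84 + 3.33 = 10.17.
Every value lies within the cutoffs.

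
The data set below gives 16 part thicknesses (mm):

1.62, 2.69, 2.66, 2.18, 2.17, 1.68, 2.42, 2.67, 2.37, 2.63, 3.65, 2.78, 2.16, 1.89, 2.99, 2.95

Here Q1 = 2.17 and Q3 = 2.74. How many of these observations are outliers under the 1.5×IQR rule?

IQR = 0.57; fences at 2.17 − 0.855 = 1.315 and 2.74 + 0.855 = 3.595.
Outside the cutoffs: 3.65.

1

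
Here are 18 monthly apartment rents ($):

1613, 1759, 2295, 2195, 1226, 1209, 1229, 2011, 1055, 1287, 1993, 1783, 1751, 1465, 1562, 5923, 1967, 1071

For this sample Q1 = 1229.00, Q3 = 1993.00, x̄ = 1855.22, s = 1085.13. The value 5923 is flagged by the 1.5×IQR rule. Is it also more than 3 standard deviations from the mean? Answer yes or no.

z = (5923 − 1855.22) / 1085.13 = 3.75.
|z| = 3.75 > 3.

yes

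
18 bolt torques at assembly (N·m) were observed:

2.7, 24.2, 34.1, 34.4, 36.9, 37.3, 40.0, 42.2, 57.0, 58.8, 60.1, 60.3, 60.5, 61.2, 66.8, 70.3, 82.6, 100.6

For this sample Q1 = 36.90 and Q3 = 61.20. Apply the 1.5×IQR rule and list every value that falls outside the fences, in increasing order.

100.6

IQR = Q3 − Q1 = 61.20 − 36.90 = 24.30.
Lower fence = Q1 − 1.5·IQR = 36.90 − 36.45 = 0.45.
Upper fence = Q3 + 1.5·IQR = 61.20 + 36.45 = 97.65.
100.6 > 97.65 → outlier.
All remaining values lie within [0.45, 97.65].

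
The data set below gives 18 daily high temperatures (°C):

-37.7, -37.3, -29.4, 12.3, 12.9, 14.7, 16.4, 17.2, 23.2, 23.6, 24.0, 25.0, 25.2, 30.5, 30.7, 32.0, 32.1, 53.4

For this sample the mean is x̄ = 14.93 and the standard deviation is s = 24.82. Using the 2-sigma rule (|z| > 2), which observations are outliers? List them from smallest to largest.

Cutoffs at x̄ ± 2s: 14.93 ± 2·24.82 = [-34.71, 64.57].
-37.7: z = -2.12, |z| > 2 → outlier.
-37.3: z = -2.10, |z| > 2 → outlier.
Every other value lies within [-34.71, 64.57].

-37.7, -37.3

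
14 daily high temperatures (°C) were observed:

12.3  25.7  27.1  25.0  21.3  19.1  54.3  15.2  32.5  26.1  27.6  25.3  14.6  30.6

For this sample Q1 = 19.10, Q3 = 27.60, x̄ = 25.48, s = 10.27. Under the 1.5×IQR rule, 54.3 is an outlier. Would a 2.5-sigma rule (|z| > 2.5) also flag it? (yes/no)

z = (54.3 − 25.48) / 10.27 = 2.81.
|z| = 2.81 > 2.5.

yes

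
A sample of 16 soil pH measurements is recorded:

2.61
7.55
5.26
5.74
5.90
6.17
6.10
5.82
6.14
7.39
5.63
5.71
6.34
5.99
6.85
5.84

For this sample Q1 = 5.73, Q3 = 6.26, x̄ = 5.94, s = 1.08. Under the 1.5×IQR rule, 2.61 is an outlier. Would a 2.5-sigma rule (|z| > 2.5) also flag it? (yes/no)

yes

z = (2.61 − 5.94) / 1.08 = -3.08.
|z| = 3.08 > 2.5.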